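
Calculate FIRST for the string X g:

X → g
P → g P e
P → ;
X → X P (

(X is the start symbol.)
FIRST sets of the non-terminals involved (from the grammar, by fixed-point iteration):
  FIRST(X) = { 'g' }

To compute FIRST(X g), process the symbols left to right:
Symbol X is a non-terminal. Add FIRST(X) \ {ε} = { 'g' }
X is not nullable (ε ∉ FIRST(X)), so stop here.
FIRST(X g) = { 'g' }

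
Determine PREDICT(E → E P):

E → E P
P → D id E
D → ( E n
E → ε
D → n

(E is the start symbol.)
PREDICT(E → E P) = (FIRST(RHS) \ {ε}) ∪ (FOLLOW(E) if ε ∈ FIRST(RHS), i.e. RHS ⇒* ε)
FIRST(E) = { '(', 'n', ε }
FIRST(P) = { '(', 'n' }
FIRST(E P) = { '(', 'n' }
ε ∉ FIRST(E P), so FOLLOW(E) is not added.
PREDICT(E → E P) = { '(', 'n' }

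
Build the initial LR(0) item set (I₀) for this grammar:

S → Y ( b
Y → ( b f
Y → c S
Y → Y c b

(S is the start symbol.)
{ [S → . Y ( b], [S' → . S], [Y → . ( b f], [Y → . Y c b], [Y → . c S] }

First, augment the grammar with S' → S
I₀ = CLOSURE({ [S' → . S] }):
  [S' → . S] has the dot before S: add [S → . Y ( b]
  [S → . Y ( b] has the dot before Y: add [Y → . ( b f], [Y → . c S], [Y → . Y c b]
No further items can be added.

I₀ = { [S → . Y ( b], [S' → . S], [Y → . ( b f], [Y → . Y c b], [Y → . c S] }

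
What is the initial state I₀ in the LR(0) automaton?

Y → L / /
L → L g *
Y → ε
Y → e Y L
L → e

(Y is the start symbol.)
{ [L → . L g *], [L → . e], [Y → . L / /], [Y → . e Y L], [Y → .], [Y' → . Y] }

First, augment the grammar with Y' → Y
I₀ = CLOSURE({ [Y' → . Y] }):
  [Y' → . Y] has the dot before Y: add [Y → . L / /], [Y → .], [Y → . e Y L]
  [Y → . L / /] has the dot before L: add [L → . L g *], [L → . e]
No further items can be added.

I₀ = { [L → . L g *], [L → . e], [Y → . L / /], [Y → . e Y L], [Y → .], [Y' → . Y] }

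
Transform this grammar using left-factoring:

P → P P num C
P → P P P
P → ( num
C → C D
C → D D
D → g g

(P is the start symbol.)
Left-factoring transforms A → αβ₁ | αβ₂ into A → αA' and A' → β₁ | β₂
(α is the longest common prefix among the alternatives). Repeat until
no nonterminal has two alternatives with a common prefix.

Round 1: P has alternatives sharing prefix 'P P'. Introduce P': P → P P P'
  Add: P' → num C
  Add: P' → P

No remaining common prefixes — done.

Resulting grammar:
P → P P P'
P' → num C
P' → P
P → ( num
C → C D
C → D D
D → g g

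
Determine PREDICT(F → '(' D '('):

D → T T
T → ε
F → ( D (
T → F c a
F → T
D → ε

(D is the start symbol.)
PREDICT(F → '(' D '(') = (FIRST(RHS) \ {ε}) ∪ (FOLLOW(F) if ε ∈ FIRST(RHS), i.e. RHS ⇒* ε)
FIRST('(' D '(') = { '(' }
ε ∉ FIRST('(' D '('), so FOLLOW(F) is not added.
PREDICT(F → '(' D '(') = { '(' }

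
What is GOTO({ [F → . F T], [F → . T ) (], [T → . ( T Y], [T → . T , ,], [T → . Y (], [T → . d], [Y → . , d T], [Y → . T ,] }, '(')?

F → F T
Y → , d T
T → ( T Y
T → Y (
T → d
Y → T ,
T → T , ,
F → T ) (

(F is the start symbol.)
{ [T → ( . T Y], [T → . ( T Y], [T → . T , ,], [T → . Y (], [T → . d], [Y → . , d T], [Y → . T ,] }

GOTO(I, '(') = CLOSURE({ [A → αX.β] : [A → α.Xβ] ∈ I, X = '(' })

Items with dot before '(', with the dot advanced:
  [T → . ( T Y] → [T → ( . T Y]
Closure of the advanced items:
  [T → ( . T Y] has the dot before T: add [T → . ( T Y], [T → . Y (], [T → . d], [T → . T , ,]
  [T → . Y (] has the dot before Y: add [Y → . , d T], [Y → . T ,]

GOTO = { [T → ( . T Y], [T → . ( T Y], [T → . T , ,], [T → . Y (], [T → . d], [Y → . , d T], [Y → . T ,] }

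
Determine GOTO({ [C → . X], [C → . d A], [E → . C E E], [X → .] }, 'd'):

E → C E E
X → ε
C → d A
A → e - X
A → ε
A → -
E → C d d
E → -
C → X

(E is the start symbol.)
GOTO(I, 'd') = CLOSURE({ [A → αX.β] : [A → α.Xβ] ∈ I, X = 'd' })

Items with dot before 'd', with the dot advanced:
  [C → . d A] → [C → d . A]
Closure of the advanced items:
  [C → d . A] has the dot before A: add [A → . e - X], [A → .], [A → . -]

GOTO = { [A → . -], [A → . e - X], [A → .], [C → d . A] }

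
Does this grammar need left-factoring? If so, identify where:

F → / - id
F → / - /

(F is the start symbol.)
Yes, F has productions with common prefix '/ -'

Left-factoring is needed when two productions for the same non-terminal
share a common prefix on the right-hand side.

Productions for F:
  F → / - id
  F → / - /

Found common prefix '/ -' in productions for F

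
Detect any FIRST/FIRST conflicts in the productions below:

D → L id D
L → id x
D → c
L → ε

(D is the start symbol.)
No FIRST/FIRST conflicts.

A FIRST/FIRST conflict occurs when two productions N → α and N → β for the same non-terminal have FIRST(α) ∩ FIRST(β) ≠ ∅ (with ε ∈ FIRST of a nullable right-hand side, so two nullable alternatives also conflict).

FIRST sets of the non-terminals at (or reachable through a nullable prefix from) the front of some alternative:
  FIRST(L) = { 'id', ε }

Productions for D:
  D → L id D: FIRST = { 'id' }
  D → c: FIRST = { 'c' }
Productions for L:
  L → id x: FIRST = { 'id' }
  L → ε: FIRST = { ε }

All alternatives of each non-terminal have pairwise disjoint FIRST sets.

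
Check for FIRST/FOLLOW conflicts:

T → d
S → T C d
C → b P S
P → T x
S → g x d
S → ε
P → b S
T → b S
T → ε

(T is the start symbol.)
Yes. T → b S with FOLLOW(T) on { 'b' }; S → T C d with FOLLOW(S) on { 'b', 'd' }; S → g x d with FOLLOW(S) on { 'g' }

A FIRST/FOLLOW conflict occurs when a non-terminal N has a nullable alternative N → β (β ⇒* ε) and another alternative N → α with FIRST(α) ∩ FOLLOW(N) ≠ ∅: on such a lookahead the parser cannot decide between expanding α and letting N vanish via β.

Nullable non-terminals: S, T.
FIRST sets used below: FIRST(T) = { 'b', 'd', ε }, FIRST(C) = { 'b' }

S: nullable alternative(s) S → ε; FOLLOW(S) = { $, 'b', 'd', 'g', 'x' }
  S → T C d: FIRST \ {ε} = { 'b', 'd' } — overlaps FOLLOW(S) on { 'b', 'd' }: CONFLICT
  S → g x d: FIRST \ {ε} = { 'g' } — overlaps FOLLOW(S) on { 'g' }: CONFLICT
  S → ε: FIRST \ {ε} = { } — this is the only nullable alternative, skip

T: nullable alternative(s) T → ε; FOLLOW(T) = { $, 'b', 'x' }
  T → d: FIRST \ {ε} = { 'd' } — disjoint from FOLLOW(T)
  T → b S: FIRST \ {ε} = { 'b' } — overlaps FOLLOW(T) on { 'b' }: CONFLICT
  T → ε: FIRST \ {ε} = { } — this is the only nullable alternative, skip

C, P have no nullable alternative, so no FIRST/FOLLOW check is needed there.

So the grammar has 3 FIRST/FOLLOW conflicts (marked CONFLICT above).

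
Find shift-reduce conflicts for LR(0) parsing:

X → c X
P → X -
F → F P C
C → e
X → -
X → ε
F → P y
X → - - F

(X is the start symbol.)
Yes — I0: [X → .] vs [X → . -]; I1: [X → - .] vs [X → - . - F]; I3: [X → .] vs [X → . -]; I5: [X → .] vs [X → . -]; I6: [X → .] vs [X → . -]

A shift-reduce conflict occurs when an LR(0) state has both:
  - a complete (reduce) item [A → α .] (dot at the end), and
  - a shift item [B → β . c γ] (dot before a terminal).

Augment with X' → X and build the canonical LR(0) collection (I0 = CLOSURE({[X' → . X]}), then GOTO on every symbol after a dot until no new states appear). It has 14 states:
  I0: { [X → . - - F], [X → . -], [X → . c X], [X → .], [X' → . X] }  — shift, reduce
  I1: { [X → - . - F], [X → - .] }  — shift, reduce
  I2: { [X' → X .] }  — accept
  I3: { [X → . - - F], [X → . -], [X → . c X], [X → .], [X → c . X] }  — shift, reduce
  I4: { [X → c X .] }  — reduce
  I5: { [F → . F P C], [F → . P y], [P → . X -], [X → - - . F], [X → . - - F], [X → . -], [X → . c X], [X → .] }  — shift, reduce
  I6: { [F → F . P C], [P → . X -], [X → - - F .], [X → . - - F], [X → . -], [X → . c X], [X → .] }  — shift, 2 reduces
  I7: { [F → P . y] }  — shift
  I8: { [P → X . -] }  — shift
  I9: { [P → X - .] }  — reduce
  I10: { [F → P y .] }  — reduce
  I11: { [C → . e], [F → F P . C] }  — shift
  I12: { [F → F P C .] }  — reduce
  I13: { [C → e .] }  — reduce

I0 contains reduce item [X → .] and shift items [X → . -], [X → . - - F], [X → . c X] — shift-reduce conflict.
I1 contains reduce item [X → - .] and shift item [X → - . - F] — shift-reduce conflict.
I3 contains reduce item [X → .] and shift items [X → . -], [X → . - - F], [X → . c X] — shift-reduce conflict.
I5 contains reduce item [X → .] and shift items [X → . -], [X → . - - F], [X → . c X] — shift-reduce conflict.
I6 contains reduce items [X → .], [X → - - F .] and shift items [X → . -], [X → . - - F], [X → . c X] — shift-reduce conflict.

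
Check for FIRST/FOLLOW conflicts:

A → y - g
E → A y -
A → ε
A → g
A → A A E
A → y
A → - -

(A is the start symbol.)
Yes. A → y '-' g with FOLLOW(A) on { 'y' }; A → g with FOLLOW(A) on { 'g' }; A → A A E with FOLLOW(A) on { '-', 'g', 'y' }; A → y with FOLLOW(A) on { 'y' }; A → '-' '-' with FOLLOW(A) on { '-' }

A FIRST/FOLLOW conflict occurs when a non-terminal N has a nullable alternative N → β (β ⇒* ε) and another alternative N → α with FIRST(α) ∩ FOLLOW(N) ≠ ∅: on such a lookahead the parser cannot decide between expanding α and letting N vanish via β.

Nullable non-terminals: A.
FIRST sets used below: FIRST(A) = { '-', 'g', 'y', ε }, FIRST(E) = { '-', 'g', 'y' }

A: nullable alternative(s) A → ε; FOLLOW(A) = { $, '-', 'g', 'y' }
  A → y - g: FIRST \ {ε} = { 'y' } — overlaps FOLLOW(A) on { 'y' }: CONFLICT
  A → ε: FIRST \ {ε} = { } — this is the only nullable alternative, skip
  A → g: FIRST \ {ε} = { 'g' } — overlaps FOLLOW(A) on { 'g' }: CONFLICT
  A → A A E: FIRST \ {ε} = { '-', 'g', 'y' } — overlaps FOLLOW(A) on { '-', 'g', 'y' }: CONFLICT
  A → y: FIRST \ {ε} = { 'y' } — overlaps FOLLOW(A) on { 'y' }: CONFLICT
  A → - -: FIRST \ {ε} = { '-' } — overlaps FOLLOW(A) on { '-' }: CONFLICT

E has no nullable alternative, so no FIRST/FOLLOW check is needed there.

So the grammar has 5 FIRST/FOLLOW conflicts (marked CONFLICT above).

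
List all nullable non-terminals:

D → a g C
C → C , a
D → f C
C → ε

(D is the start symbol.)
{ 'C' }

A non-terminal is nullable if it can derive ε (the empty string): either it has an ε-production, or it has a production whose right-hand side consists entirely of nullable non-terminals.

ε-productions: C → ε
So C is immediately nullable.
No further non-terminal can be added: every production for the remaining non-terminals contains a terminal or a non-nullable non-terminal.
Nullable = { 'C' }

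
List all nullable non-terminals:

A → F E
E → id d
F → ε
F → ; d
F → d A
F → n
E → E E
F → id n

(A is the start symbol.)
A non-terminal is nullable if it can derive ε (the empty string): either it has an ε-production, or it has a production whose right-hand side consists entirely of nullable non-terminals.

ε-productions: F → ε
So F is immediately nullable.
No further non-terminal can be added: every production for the remaining non-terminals contains a terminal or a non-nullable non-terminal.
Nullable = { 'F' }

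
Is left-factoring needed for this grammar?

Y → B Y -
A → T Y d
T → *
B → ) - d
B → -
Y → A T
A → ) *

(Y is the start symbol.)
Left-factoring is needed when two productions for the same non-terminal
share a common prefix on the right-hand side.

Productions for Y:
  Y → B Y -
  Y → A T
Productions for A:
  A → T Y d
  A → ) *
Productions for B:
  B → ) - d
  B → -

No common prefixes found.

Answer: No, left-factoring is not needed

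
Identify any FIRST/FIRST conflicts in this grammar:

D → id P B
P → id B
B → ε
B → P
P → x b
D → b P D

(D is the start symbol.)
No FIRST/FIRST conflicts.

A FIRST/FIRST conflict occurs when two productions N → α and N → β for the same non-terminal have FIRST(α) ∩ FIRST(β) ≠ ∅ (with ε ∈ FIRST of a nullable right-hand side, so two nullable alternatives also conflict).

FIRST sets of the non-terminals at (or reachable through a nullable prefix from) the front of some alternative:
  FIRST(P) = { 'id', 'x' }

Productions for D:
  D → id P B: FIRST = { 'id' }
  D → b P D: FIRST = { 'b' }
Productions for P:
  P → id B: FIRST = { 'id' }
  P → x b: FIRST = { 'x' }
Productions for B:
  B → ε: FIRST = { ε }
  B → P: FIRST = { 'id', 'x' }

All alternatives of each non-terminal have pairwise disjoint FIRST sets.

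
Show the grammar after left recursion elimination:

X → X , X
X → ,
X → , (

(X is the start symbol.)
X is directly left-recursive. The standard transformation for
  A → A α₁ | ... | A α_m | β₁ | ... | β_n
is
  A  → β₁ A' | ... | β_n A'
  A' → α₁ A' | ... | α_m A' | ε

X → , becomes X → , X'
X → , ( becomes X → , ( X'
X → X , X becomes X' → , X X'
Add X' → ε

Resulting grammar:
X → , X'
X → , ( X'
X' → , X X'
X' → ε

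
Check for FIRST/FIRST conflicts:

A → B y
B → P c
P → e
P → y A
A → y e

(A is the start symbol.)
A FIRST/FIRST conflict occurs when two productions N → α and N → β for the same non-terminal have FIRST(α) ∩ FIRST(β) ≠ ∅ (with ε ∈ FIRST of a nullable right-hand side, so two nullable alternatives also conflict).

FIRST sets of the non-terminals at (or reachable through a nullable prefix from) the front of some alternative:
  FIRST(B) = { 'e', 'y' }

Productions for A:
  A → B y: FIRST = { 'e', 'y' }
  A → y e: FIRST = { 'y' }
Productions for P:
  P → e: FIRST = { 'e' }
  P → y A: FIRST = { 'y' }
B has only one production, so no FIRST/FIRST conflict is possible there.

Conflict for A: A → B y and A → y e
  Overlap: { 'y' }

Answer: Yes. A → B y / A → y e on { 'y' }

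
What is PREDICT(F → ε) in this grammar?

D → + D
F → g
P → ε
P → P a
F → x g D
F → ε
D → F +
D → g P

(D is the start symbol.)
PREDICT(F → ε) = (FIRST(RHS) \ {ε}) ∪ (FOLLOW(F) if ε ∈ FIRST(RHS), i.e. RHS ⇒* ε)
The right-hand side is ε (FIRST(ε) = { ε }), so the predict set is FOLLOW(F) = { '+' }
PREDICT(F → ε) = { '+' }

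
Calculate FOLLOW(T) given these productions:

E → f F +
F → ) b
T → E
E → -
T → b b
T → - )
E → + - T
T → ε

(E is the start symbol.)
{ $ }

To compute FOLLOW(T), find every occurrence of T on a right-hand side N → α T β: add FIRST(β) \ {ε}, and if β is empty or nullable also add FOLLOW(N). Iterate to a fixed point.

In E → + - T: T is at the end, add FOLLOW(E)

The FOLLOW sets referred to above (computed the same way, to a fixed point):
  FOLLOW(E) = { $ }

Taking the union: FOLLOW(T) = { $ }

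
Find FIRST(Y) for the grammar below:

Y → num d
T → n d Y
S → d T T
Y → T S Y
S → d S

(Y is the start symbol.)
To compute FIRST(Y), examine every production with Y on the left-hand side, reading each right-hand side left to right until a non-nullable symbol is reached.

FIRST sets of the other non-terminals involved (by the same procedure, iterated to a fixed point):
  FIRST(T) = { 'n' }

From Y → num d:
  - num is a terminal: add 'num' and stop
From Y → T S Y:
  - T is a non-terminal: add FIRST(T) \ {ε} = { 'n' }
    T is not nullable, so stop

Collecting: FIRST(Y) = { 'n', 'num' }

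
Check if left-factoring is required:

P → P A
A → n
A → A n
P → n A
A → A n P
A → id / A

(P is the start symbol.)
Yes, A has productions with common prefix 'A n'

Left-factoring is needed when two productions for the same non-terminal
share a common prefix on the right-hand side.

Productions for P:
  P → P A
  P → n A
Productions for A:
  A → n
  A → A n
  A → A n P
  A → id / A

Found common prefix 'A n' in productions for A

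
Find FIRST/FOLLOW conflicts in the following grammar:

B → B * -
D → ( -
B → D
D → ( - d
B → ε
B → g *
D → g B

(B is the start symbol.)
A FIRST/FOLLOW conflict occurs when a non-terminal N has a nullable alternative N → β (β ⇒* ε) and another alternative N → α with FIRST(α) ∩ FOLLOW(N) ≠ ∅: on such a lookahead the parser cannot decide between expanding α and letting N vanish via β.

Nullable non-terminals: B.
FIRST sets used below: FIRST(B) = { '(', '*', 'g', ε }, FIRST(D) = { '(', 'g' }

B: nullable alternative(s) B → ε; FOLLOW(B) = { $, '*' }
  B → B * -: FIRST \ {ε} = { '(', '*', 'g' } — overlaps FOLLOW(B) on { '*' }: CONFLICT
  B → D: FIRST \ {ε} = { '(', 'g' } — disjoint from FOLLOW(B)
  B → ε: FIRST \ {ε} = { } — this is the only nullable alternative, skip
  B → g *: FIRST \ {ε} = { 'g' } — disjoint from FOLLOW(B)

D has no nullable alternative, so no FIRST/FOLLOW check is needed there.

So the grammar has 1 FIRST/FOLLOW conflict (marked CONFLICT above).

Answer: Yes. B → B '*' '-' with FOLLOW(B) on { '*' }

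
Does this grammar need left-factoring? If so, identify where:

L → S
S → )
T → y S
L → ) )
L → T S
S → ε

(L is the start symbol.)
Left-factoring is needed when two productions for the same non-terminal
share a common prefix on the right-hand side.

Productions for L:
  L → S
  L → ) )
  L → T S
Productions for S:
  S → )
  S → ε

No common prefixes found.

Answer: No, left-factoring is not needed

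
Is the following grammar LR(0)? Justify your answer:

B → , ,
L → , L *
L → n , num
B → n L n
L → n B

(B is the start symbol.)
A grammar is LR(0) if no state in the canonical LR(0) collection has:
  - both a shift item (dot before a terminal) and a complete item (shift-reduce conflict), or
  - two or more complete items (reduce-reduce conflict; the accept item [B' → B .] counts as a complete item here).

Augment with B' → B and build the canonical LR(0) collection (I0 = CLOSURE({[B' → . B]}), then GOTO on every symbol after a dot until no new states appear). It has 14 states:
  I0: { [B → . , ,], [B → . n L n], [B' → . B] }  — shift
  I1: { [B → , . ,] }  — shift
  I2: { [B' → B .] }  — accept
  I3: { [B → n . L n], [L → . , L *], [L → . n , num], [L → . n B] }  — shift
  I4: { [L → , . L *], [L → . , L *], [L → . n , num], [L → . n B] }  — shift
  I5: { [B → n L . n] }  — shift
  I6: { [B → . , ,], [B → . n L n], [L → n . , num], [L → n . B] }  — shift
  I7: { [B → , . ,], [L → n , . num] }  — shift
  I8: { [L → n B .] }  — reduce
  I9: { [B → , , .] }  — reduce
  I10: { [L → n , num .] }  — reduce
  I11: { [B → n L n .] }  — reduce
  I12: { [L → , L . *] }  — shift
  I13: { [L → , L * .] }  — reduce

Every state is either a pure shift/goto state or contains exactly one complete item and nothing to shift — no conflicts. The grammar is LR(0).

Answer: Yes, the grammar is LR(0)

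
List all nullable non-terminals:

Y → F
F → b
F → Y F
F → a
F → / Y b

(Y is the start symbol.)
There are no ε-productions, so no non-terminal can derive ε.
No non-terminals are nullable.

Answer: None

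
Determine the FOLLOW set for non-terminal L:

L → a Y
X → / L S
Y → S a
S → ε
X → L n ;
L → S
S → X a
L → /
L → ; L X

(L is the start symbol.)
To compute FOLLOW(L), find every occurrence of L on a right-hand side N → α L β: add FIRST(β) \ {ε}, and if β is empty or nullable also add FOLLOW(N). Iterate to a fixed point.

L is the start symbol, so $ ∈ FOLLOW(L).
In X → / L S: L is followed by S, add FIRST(S) \ {ε} = { '/', ';', 'a', 'n' }
  S is nullable, so also add FOLLOW(X)
In X → L n ;: L is followed by n ';', add FIRST(n ';') \ {ε} = { 'n' }
In L → ; L X: L is followed by X, add FIRST(X) \ {ε} = { '/', ';', 'a', 'n' }

The FOLLOW sets referred to above (computed the same way, to a fixed point):
  FOLLOW(X) = { $, '/', ';', 'a', 'n' }

Taking the union: FOLLOW(L) = { $, '/', ';', 'a', 'n' }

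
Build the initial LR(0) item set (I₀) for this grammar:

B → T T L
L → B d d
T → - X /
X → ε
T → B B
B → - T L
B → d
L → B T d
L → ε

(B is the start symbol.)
First, augment the grammar with B' → B
I₀ = CLOSURE({ [B' → . B] }):
  [B' → . B] has the dot before B: add [B → . T T L], [B → . - T L], [B → . d]
  [B → . T T L] has the dot before T: add [T → . - X /], [T → . B B]
No further items can be added.

I₀ = { [B → . - T L], [B → . T T L], [B → . d], [B' → . B], [T → . - X /], [T → . B B] }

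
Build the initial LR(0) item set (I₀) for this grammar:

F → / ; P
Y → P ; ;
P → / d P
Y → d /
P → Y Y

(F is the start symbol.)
{ [F → . / ; P], [F' → . F] }

First, augment the grammar with F' → F
I₀ = CLOSURE({ [F' → . F] }):
  [F' → . F] has the dot before F: add [F → . / ; P]
No further items can be added.

I₀ = { [F → . / ; P], [F' → . F] }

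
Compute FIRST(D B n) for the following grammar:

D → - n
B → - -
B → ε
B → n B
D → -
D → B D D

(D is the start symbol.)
{ '-', 'n' }

FIRST sets of the non-terminals involved (from the grammar, by fixed-point iteration):
  FIRST(D) = { '-', 'n' }

To compute FIRST(D B n), process the symbols left to right:
Symbol D is a non-terminal. Add FIRST(D) \ {ε} = { '-', 'n' }
D is not nullable (ε ∉ FIRST(D)), so stop here.
FIRST(D B n) = { '-', 'n' }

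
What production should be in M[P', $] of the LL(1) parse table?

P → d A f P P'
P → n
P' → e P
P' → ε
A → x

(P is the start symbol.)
P' → ε

To find M[P', $], we find productions for P' where $ is in the predict set (PREDICT(N → α) = (FIRST(α) \ {ε}) ∪ (FOLLOW(N) if α ⇒* ε)).

Relevant sets:
  FOLLOW(P') = { $, 'e' }

P' → e P: PREDICT = { 'e' }
P' → ε: PREDICT = { $, 'e' }
  $ is in predict set, so this production goes in M[P', $]

M[P', $] = P' → ε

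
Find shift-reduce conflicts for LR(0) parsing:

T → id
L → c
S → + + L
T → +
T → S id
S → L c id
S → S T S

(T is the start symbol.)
Yes — I1: [T → + .] vs [S → + . + L]; I10: [S → S T S .] vs [L → . c]

A shift-reduce conflict occurs when an LR(0) state has both:
  - a complete (reduce) item [A → α .] (dot at the end), and
  - a shift item [B → β . c γ] (dot before a terminal).

Augment with T' → T and build the canonical LR(0) collection (I0 = CLOSURE({[T' → . T]}), then GOTO on every symbol after a dot until no new states appear). It has 15 states:
  I0: { [L → . c], [S → . + + L], [S → . L c id], [S → . S T S], [T → . +], [T → . S id], [T → . id], [T' → . T] }  — shift
  I1: { [S → + . + L], [T → + .] }  — shift, reduce
  I2: { [S → L . c id] }  — shift
  I3: { [L → . c], [S → . + + L], [S → . L c id], [S → . S T S], [S → S . T S], [T → . +], [T → . S id], [T → . id], [T → S . id] }  — shift
  I4: { [T' → T .] }  — accept
  I5: { [L → c .] }  — reduce
  I6: { [T → id .] }  — reduce
  I7: { [L → . c], [S → . + + L], [S → . L c id], [S → . S T S], [S → S T . S] }  — shift
  I8: { [T → S id .], [T → id .] }  — 2 reduces
  I9: { [S → + . + L] }  — shift
  I10: { [L → . c], [S → . + + L], [S → . L c id], [S → . S T S], [S → S . T S], [S → S T S .], [T → . +], [T → . S id], [T → . id] }  — shift, reduce
  I11: { [L → . c], [S → + + . L] }  — shift
  I12: { [S → + + L .] }  — reduce
  I13: { [S → L c . id] }  — shift
  I14: { [S → L c id .] }  — reduce

I1 contains reduce item [T → + .] and shift item [S → + . + L] — shift-reduce conflict.
I10 contains reduce item [S → S T S .] and shift items [L → . c], [S → . + + L], [T → . +], [T → . id] — shift-reduce conflict.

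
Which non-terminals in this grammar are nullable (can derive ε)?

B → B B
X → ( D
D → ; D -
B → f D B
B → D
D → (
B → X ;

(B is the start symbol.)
There are no ε-productions, so no non-terminal can derive ε.
No non-terminals are nullable.

Answer: None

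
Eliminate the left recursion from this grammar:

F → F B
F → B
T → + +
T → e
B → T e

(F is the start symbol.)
F is directly left-recursive. The standard transformation for
  A → A α₁ | ... | A α_m | β₁ | ... | β_n
is
  A  → β₁ A' | ... | β_n A'
  A' → α₁ A' | ... | α_m A' | ε

F → B becomes F → B F'
F → F B becomes F' → B F'
Add F' → ε

Productions for other non-terminals are unchanged:
  T → + +
  T → e
  B → T e

Resulting grammar:
F → B F'
F' → B F'
F' → ε
T → + +
T → e
B → T e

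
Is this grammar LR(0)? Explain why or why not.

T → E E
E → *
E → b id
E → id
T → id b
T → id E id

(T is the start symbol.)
A grammar is LR(0) if no state in the canonical LR(0) collection has:
  - both a shift item (dot before a terminal) and a complete item (shift-reduce conflict), or
  - two or more complete items (reduce-reduce conflict; the accept item [T' → T .] counts as a complete item here).

Augment with T' → T and build the canonical LR(0) collection (I0 = CLOSURE({[T' → . T]}), then GOTO on every symbol after a dot until no new states appear). It has 12 states:
  I0: { [E → . *], [E → . b id], [E → . id], [T → . E E], [T → . id E id], [T → . id b], [T' → . T] }  — shift
  I1: { [E → * .] }  — reduce
  I2: { [E → . *], [E → . b id], [E → . id], [T → E . E] }  — shift
  I3: { [T' → T .] }  — accept
  I4: { [E → b . id] }  — shift
  I5: { [E → . *], [E → . b id], [E → . id], [E → id .], [T → id . E id], [T → id . b] }  — shift, reduce
  I6: { [T → id E . id] }  — shift
  I7: { [E → b . id], [T → id b .] }  — shift, reduce
  I8: { [E → id .] }  — reduce
  I9: { [E → b id .] }  — reduce
  I10: { [T → id E id .] }  — reduce
  I11: { [T → E E .] }  — reduce

Conflict in state I5:
  Shift-reduce conflict between [E → id .] and [E → . *]
So the grammar is NOT LR(0).

Answer: No. Shift-reduce conflict between [E → id .] and [E → . *]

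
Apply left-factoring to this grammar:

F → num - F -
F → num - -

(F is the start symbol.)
F → num - F'
F' → F -
F' → -

Left-factoring transforms A → αβ₁ | αβ₂ into A → αA' and A' → β₁ | β₂
(α is the longest common prefix among the alternatives). Repeat until
no nonterminal has two alternatives with a common prefix.

Round 1: F has alternatives sharing prefix 'num -'. Introduce F': F → num - F'
  Add: F' → F -
  Add: F' → -

No remaining common prefixes — done.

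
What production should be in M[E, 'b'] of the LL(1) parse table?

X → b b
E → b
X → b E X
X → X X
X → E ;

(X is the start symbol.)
E → b

To find M[E, 'b'], we find productions for E where 'b' is in the predict set (PREDICT(N → α) = (FIRST(α) \ {ε}) ∪ (FOLLOW(N) if α ⇒* ε)).

E → b: PREDICT = { 'b' }
  'b' is in predict set, so this production goes in M[E, 'b']

M[E, 'b'] = E → b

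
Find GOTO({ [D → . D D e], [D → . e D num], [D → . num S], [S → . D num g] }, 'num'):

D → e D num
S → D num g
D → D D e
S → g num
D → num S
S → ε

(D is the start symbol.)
GOTO(I, 'num') = CLOSURE({ [A → αX.β] : [A → α.Xβ] ∈ I, X = 'num' })

Items with dot before 'num', with the dot advanced:
  [D → . num S] → [D → num . S]
Closure of the advanced items:
  [D → num . S] has the dot before S: add [S → . D num g], [S → . g num], [S → .]
  [S → . D num g] has the dot before D: add [D → . e D num], [D → . D D e], [D → . num S]

GOTO = { [D → . D D e], [D → . e D num], [D → . num S], [D → num . S], [S → . D num g], [S → . g num], [S → .] }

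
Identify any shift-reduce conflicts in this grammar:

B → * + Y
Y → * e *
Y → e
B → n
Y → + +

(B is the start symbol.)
No shift-reduce conflicts

A shift-reduce conflict occurs when an LR(0) state has both:
  - a complete (reduce) item [A → α .] (dot at the end), and
  - a shift item [B → β . c γ] (dot before a terminal).

Augment with B' → B and build the canonical LR(0) collection (I0 = CLOSURE({[B' → . B]}), then GOTO on every symbol after a dot until no new states appear). It has 12 states:
  I0: { [B → . * + Y], [B → . n], [B' → . B] }  — shift
  I1: { [B → * . + Y] }  — shift
  I2: { [B' → B .] }  — accept
  I3: { [B → n .] }  — reduce
  I4: { [B → * + . Y], [Y → . * e *], [Y → . + +], [Y → . e] }  — shift
  I5: { [Y → * . e *] }  — shift
  I6: { [Y → + . +] }  — shift
  I7: { [B → * + Y .] }  — reduce
  I8: { [Y → e .] }  — reduce
  I9: { [Y → + + .] }  — reduce
  I10: { [Y → * e . *] }  — shift
  I11: { [Y → * e * .] }  — reduce

No state contains both a complete item and a shift item.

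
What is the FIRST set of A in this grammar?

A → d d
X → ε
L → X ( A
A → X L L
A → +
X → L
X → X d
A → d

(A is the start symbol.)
{ '(', '+', 'd' }

To compute FIRST(A), examine every production with A on the left-hand side, reading each right-hand side left to right until a non-nullable symbol is reached.

FIRST sets of the other non-terminals involved (by the same procedure, iterated to a fixed point):
  FIRST(X) = { '(', 'd', ε }
  FIRST(L) = { '(', 'd' }

From A → d d:
  - d is a terminal: add 'd' and stop
From A → X L L:
  - X is a non-terminal: add FIRST(X) \ {ε} = { '(', 'd' }
    X is nullable, so continue to the next symbol
  - L is a non-terminal: add FIRST(L) \ {ε} = { '(', 'd' }
    L is not nullable, so stop
From A → +:
  - '+' is a terminal: add '+' and stop
From A → d:
  - d is a terminal: add 'd' and stop

Collecting: FIRST(A) = { '(', '+', 'd' }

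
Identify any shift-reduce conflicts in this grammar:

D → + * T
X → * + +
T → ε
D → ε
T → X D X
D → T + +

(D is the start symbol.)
Yes — I0: [D → .] vs [D → . + * T]; I5: [D → .] vs [D → . + * T]; I10: [T → .] vs [X → . * + +]

A shift-reduce conflict occurs when an LR(0) state has both:
  - a complete (reduce) item [A → α .] (dot at the end), and
  - a shift item [B → β . c γ] (dot before a terminal).

Augment with D' → D and build the canonical LR(0) collection (I0 = CLOSURE({[D' → . D]}), then GOTO on every symbol after a dot until no new states appear). It has 14 states:
  I0: { [D → . + * T], [D → . T + +], [D → .], [D' → . D], [T → . X D X], [T → .], [X → . * + +] }  — shift, 2 reduces
  I1: { [X → * . + +] }  — shift
  I2: { [D → + . * T] }  — shift
  I3: { [D' → D .] }  — accept
  I4: { [D → T . + +] }  — shift
  I5: { [D → . + * T], [D → . T + +], [D → .], [T → . X D X], [T → .], [T → X . D X], [X → . * + +] }  — shift, 2 reduces
  I6: { [T → X D . X], [X → . * + +] }  — shift
  I7: { [T → X D X .] }  — reduce
  I8: { [D → T + . +] }  — shift
  I9: { [D → T + + .] }  — reduce
  I10: { [D → + * . T], [T → . X D X], [T → .], [X → . * + +] }  — shift, reduce
  I11: { [D → + * T .] }  — reduce
  I12: { [X → * + . +] }  — shift
  I13: { [X → * + + .] }  — reduce

I0 contains reduce items [D → .], [T → .] and shift items [D → . + * T], [X → . * + +] — shift-reduce conflict.
I5 contains reduce items [D → .], [T → .] and shift items [D → . + * T], [X → . * + +] — shift-reduce conflict.
I10 contains reduce item [T → .] and shift item [X → . * + +] — shift-reduce conflict.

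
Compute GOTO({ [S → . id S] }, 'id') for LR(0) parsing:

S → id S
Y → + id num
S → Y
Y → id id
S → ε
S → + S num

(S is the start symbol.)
{ [S → . + S num], [S → . Y], [S → . id S], [S → .], [S → id . S], [Y → . + id num], [Y → . id id] }

GOTO(I, 'id') = CLOSURE({ [A → αX.β] : [A → α.Xβ] ∈ I, X = 'id' })

Items with dot before 'id', with the dot advanced:
  [S → . id S] → [S → id . S]
Closure of the advanced items:
  [S → id . S] has the dot before S: add [S → . id S], [S → . Y], [S → .], [S → . + S num]
  [S → . Y] has the dot before Y: add [Y → . + id num], [Y → . id id]

GOTO = { [S → . + S num], [S → . Y], [S → . id S], [S → .], [S → id . S], [Y → . + id num], [Y → . id id] }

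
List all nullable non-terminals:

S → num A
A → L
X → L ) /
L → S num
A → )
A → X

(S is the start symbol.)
None

There are no ε-productions, so no non-terminal can derive ε.
No non-terminals are nullable.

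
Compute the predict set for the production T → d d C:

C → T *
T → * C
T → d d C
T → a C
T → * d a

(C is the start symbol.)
PREDICT(T → d d C) = (FIRST(RHS) \ {ε}) ∪ (FOLLOW(T) if ε ∈ FIRST(RHS), i.e. RHS ⇒* ε)
FIRST(d d C) = { 'd' }
ε ∉ FIRST(d d C), so FOLLOW(T) is not added.
PREDICT(T → d d C) = { 'd' }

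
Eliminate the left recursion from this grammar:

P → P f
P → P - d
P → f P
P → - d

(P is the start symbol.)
P is directly left-recursive. The standard transformation for
  A → A α₁ | ... | A α_m | β₁ | ... | β_n
is
  A  → β₁ A' | ... | β_n A'
  A' → α₁ A' | ... | α_m A' | ε

P → f P becomes P → f P P'
P → - d becomes P → - d P'
P → P f becomes P' → f P'
P → P - d becomes P' → - d P'
Add P' → ε

Resulting grammar:
P → f P P'
P → - d P'
P' → f P'
P' → - d P'
P' → ε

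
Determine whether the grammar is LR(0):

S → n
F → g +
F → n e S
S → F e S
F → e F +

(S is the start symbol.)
No. Shift-reduce conflict between [S → n .] and [F → n . e S]

A grammar is LR(0) if no state in the canonical LR(0) collection has:
  - both a shift item (dot before a terminal) and a complete item (shift-reduce conflict), or
  - two or more complete items (reduce-reduce conflict; the accept item [S' → S .] counts as a complete item here).

Augment with S' → S and build the canonical LR(0) collection (I0 = CLOSURE({[S' → . S]}), then GOTO on every symbol after a dot until no new states appear). It has 14 states:
  I0: { [F → . e F +], [F → . g +], [F → . n e S], [S → . F e S], [S → . n], [S' → . S] }  — shift
  I1: { [S → F . e S] }  — shift
  I2: { [S' → S .] }  — accept
  I3: { [F → . e F +], [F → . g +], [F → . n e S], [F → e . F +] }  — shift
  I4: { [F → g . +] }  — shift
  I5: { [F → n . e S], [S → n .] }  — shift, reduce
  I6: { [F → . e F +], [F → . g +], [F → . n e S], [F → n e . S], [S → . F e S], [S → . n] }  — shift
  I7: { [F → n e S .] }  — reduce
  I8: { [F → g + .] }  — reduce
  I9: { [F → e F . +] }  — shift
  I10: { [F → n . e S] }  — shift
  I11: { [F → e F + .] }  — reduce
  I12: { [F → . e F +], [F → . g +], [F → . n e S], [S → . F e S], [S → . n], [S → F e . S] }  — shift
  I13: { [S → F e S .] }  — reduce

Conflict in state I5:
  Shift-reduce conflict between [S → n .] and [F → n . e S]
So the grammar is NOT LR(0).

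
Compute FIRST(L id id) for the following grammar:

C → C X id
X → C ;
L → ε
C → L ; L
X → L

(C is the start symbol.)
FIRST sets of the non-terminals involved (from the grammar, by fixed-point iteration):
  FIRST(L) = { ε }

To compute FIRST(L id id), process the symbols left to right:
Symbol L is a non-terminal. Add FIRST(L) \ {ε} = { }
L is nullable (ε ∈ FIRST(L)), continue to the next symbol.
Symbol id is a terminal. Add 'id' and stop.
FIRST(L id id) = { 'id' }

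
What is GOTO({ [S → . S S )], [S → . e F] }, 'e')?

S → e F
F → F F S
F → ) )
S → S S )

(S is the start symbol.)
{ [F → . ) )], [F → . F F S], [S → e . F] }

GOTO(I, 'e') = CLOSURE({ [A → αX.β] : [A → α.Xβ] ∈ I, X = 'e' })

Items with dot before 'e', with the dot advanced:
  [S → . e F] → [S → e . F]
Closure of the advanced items:
  [S → e . F] has the dot before F: add [F → . F F S], [F → . ) )]

GOTO = { [F → . ) )], [F → . F F S], [S → e . F] }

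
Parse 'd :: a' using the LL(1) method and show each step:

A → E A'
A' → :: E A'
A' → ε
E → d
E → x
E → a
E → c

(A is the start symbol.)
LL(1) parsing maintains a stack (initially the start symbol over $) and the input. At each step: if the stack top is a terminal, match it against the current input token; if it is a non-terminal N, replace it with the RHS of M[N, lookahead] (the unique production whose predict set contains the lookahead).

Stack is shown with the top on the left.

Stack      Input     Action
---------------------------
A $        d :: a $  output A → E A'
E A' $     d :: a $  output E → d
d A' $     d :: a $  match 'd'
A' $       :: a $    output A' → :: E A'
:: E A' $  :: a $    match '::'
E A' $     a $       output E → a
a A' $     a $       match 'a'
A' $       $         output A' → ε
$          $         accept

The string is accepted.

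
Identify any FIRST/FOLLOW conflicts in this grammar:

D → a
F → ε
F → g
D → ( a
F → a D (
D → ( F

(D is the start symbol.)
A FIRST/FOLLOW conflict occurs when a non-terminal N has a nullable alternative N → β (β ⇒* ε) and another alternative N → α with FIRST(α) ∩ FOLLOW(N) ≠ ∅: on such a lookahead the parser cannot decide between expanding α and letting N vanish via β.

Nullable non-terminals: F.

F: nullable alternative(s) F → ε; FOLLOW(F) = { $, '(' }
  F → ε: FIRST \ {ε} = { } — this is the only nullable alternative, skip
  F → g: FIRST \ {ε} = { 'g' } — disjoint from FOLLOW(F)
  F → a D (: FIRST \ {ε} = { 'a' } — disjoint from FOLLOW(F)

D has no nullable alternative, so no FIRST/FOLLOW check is needed there.

No FIRST/FOLLOW conflicts found.

Answer: No FIRST/FOLLOW conflicts.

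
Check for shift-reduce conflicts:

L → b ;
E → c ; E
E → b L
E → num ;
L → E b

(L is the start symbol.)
No shift-reduce conflicts

A shift-reduce conflict occurs when an LR(0) state has both:
  - a complete (reduce) item [A → α .] (dot at the end), and
  - a shift item [B → β . c γ] (dot before a terminal).

Augment with L' → L and build the canonical LR(0) collection (I0 = CLOSURE({[L' → . L]}), then GOTO on every symbol after a dot until no new states appear). It has 13 states:
  I0: { [E → . b L], [E → . c ; E], [E → . num ;], [L → . E b], [L → . b ;], [L' → . L] }  — shift
  I1: { [L → E . b] }  — shift
  I2: { [L' → L .] }  — accept
  I3: { [E → . b L], [E → . c ; E], [E → . num ;], [E → b . L], [L → . E b], [L → . b ;], [L → b . ;] }  — shift
  I4: { [E → c . ; E] }  — shift
  I5: { [E → num . ;] }  — shift
  I6: { [E → num ; .] }  — reduce
  I7: { [E → . b L], [E → . c ; E], [E → . num ;], [E → c ; . E] }  — shift
  I8: { [E → c ; E .] }  — reduce
  I9: { [E → . b L], [E → . c ; E], [E → . num ;], [E → b . L], [L → . E b], [L → . b ;] }  — shift
  I10: { [E → b L .] }  — reduce
  I11: { [L → b ; .] }  — reduce
  I12: { [L → E b .] }  — reduce

No state contains both a complete item and a shift item.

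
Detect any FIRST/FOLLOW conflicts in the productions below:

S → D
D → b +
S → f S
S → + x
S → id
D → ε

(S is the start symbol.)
No FIRST/FOLLOW conflicts.

Nullable non-terminals: D, S.
FIRST sets used below: FIRST(D) = { 'b', ε }

D: nullable alternative(s) D → ε; FOLLOW(D) = { $ }
  D → b +: FIRST \ {ε} = { 'b' } — disjoint from FOLLOW(D)
  D → ε: FIRST \ {ε} = { } — this is the only nullable alternative, skip

S: nullable alternative(s) S → D; FOLLOW(S) = { $ }
  S → D: FIRST \ {ε} = { 'b' } — this is the only nullable alternative, skip
  S → f S: FIRST \ {ε} = { 'f' } — disjoint from FOLLOW(S)
  S → + x: FIRST \ {ε} = { '+' } — disjoint from FOLLOW(S)
  S → id: FIRST \ {ε} = { 'id' } — disjoint from FOLLOW(S)

No FIRST/FOLLOW conflicts found.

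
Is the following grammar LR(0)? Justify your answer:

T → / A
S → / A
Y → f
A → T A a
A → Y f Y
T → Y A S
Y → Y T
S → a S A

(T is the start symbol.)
No. Shift-reduce conflict between [Y → Y T .] and [T → . / A]

Augment with T' → T and build the canonical LR(0) collection (I0 = CLOSURE({[T' → . T]}), then GOTO on every symbol after a dot until no new states appear). It has 21 states:
  I0: { [T → . / A], [T → . Y A S], [T' → . T], [Y → . Y T], [Y → . f] }  — shift
  I1: { [A → . T A a], [A → . Y f Y], [T → . / A], [T → . Y A S], [T → / . A], [Y → . Y T], [Y → . f] }  — shift
  I2: { [T' → T .] }  — accept
  I3: { [A → . T A a], [A → . Y f Y], [T → . / A], [T → . Y A S], [T → Y . A S], [Y → . Y T], [Y → . f], [Y → Y . T] }  — shift
  I4: { [Y → f .] }  — reduce
  I5: { [S → . / A], [S → . a S A], [T → Y A . S] }  — shift
  I6: { [A → . T A a], [A → . Y f Y], [A → T . A a], [T → . / A], [T → . Y A S], [Y → . Y T], [Y → . f], [Y → Y T .] }  — shift, reduce
  I7: { [A → . T A a], [A → . Y f Y], [A → Y . f Y], [T → . / A], [T → . Y A S], [T → Y . A S], [Y → . Y T], [Y → . f], [Y → Y . T] }  — shift
  I8: { [A → Y f . Y], [Y → . Y T], [Y → . f], [Y → f .] }  — shift, reduce
  I9: { [A → Y f Y .], [T → . / A], [T → . Y A S], [Y → . Y T], [Y → . f], [Y → Y . T] }  — shift, reduce
  I10: { [Y → Y T .] }  — reduce
  I11: { [A → T A . a] }  — shift
  I12: { [A → . T A a], [A → . Y f Y], [A → T . A a], [T → . / A], [T → . Y A S], [Y → . Y T], [Y → . f] }  — shift
  I13: { [A → T A a .] }  — reduce
  I14: { [A → . T A a], [A → . Y f Y], [S → / . A], [T → . / A], [T → . Y A S], [Y → . Y T], [Y → . f] }  — shift
  I15: { [T → Y A S .] }  — reduce
  I16: { [S → . / A], [S → . a S A], [S → a . S A] }  — shift
  I17: { [A → . T A a], [A → . Y f Y], [S → a S . A], [T → . / A], [T → . Y A S], [Y → . Y T], [Y → . f] }  — shift
  I18: { [S → a S A .] }  — reduce
  I19: { [S → / A .] }  — reduce
  I20: { [T → / A .] }  — reduce

Conflict in state I6:
  Shift-reduce conflict between [Y → Y T .] and [T → . / A]
So the grammar is NOT LR(0).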